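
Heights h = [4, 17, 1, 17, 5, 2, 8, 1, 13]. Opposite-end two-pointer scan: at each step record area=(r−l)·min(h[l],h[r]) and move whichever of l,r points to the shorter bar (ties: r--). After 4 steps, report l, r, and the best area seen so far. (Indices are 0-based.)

l=0 r=8: min(4,13)*8=32 best=32 *, l++
l=1 r=8: min(17,13)*7=91 best=91 *, r--
l=1 r=7: min(17,1)*6=6 best=91, r--
l=1 r=6: min(17,8)*5=40 best=91, r--

l=1, r=5, best area=91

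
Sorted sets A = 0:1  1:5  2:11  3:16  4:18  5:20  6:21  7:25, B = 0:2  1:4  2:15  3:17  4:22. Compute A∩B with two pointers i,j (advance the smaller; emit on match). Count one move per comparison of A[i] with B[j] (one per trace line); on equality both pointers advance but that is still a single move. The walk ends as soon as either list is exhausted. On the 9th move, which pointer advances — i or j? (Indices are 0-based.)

i=0 j=0: 1<2, i++
i=1 j=0: 5>2, j++
i=1 j=1: 5>4, j++
i=1 j=2: 5<15, i++
i=2 j=2: 11<15, i++
i=3 j=2: 16>15, j++
i=3 j=3: 16<17, i++
i=4 j=3: 18>17, j++
i=4 j=4: 18<22, i++

i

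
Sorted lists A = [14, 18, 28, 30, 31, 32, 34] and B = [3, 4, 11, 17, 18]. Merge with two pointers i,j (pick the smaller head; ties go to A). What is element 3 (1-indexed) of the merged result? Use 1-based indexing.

i=1 j=1: A[i]=14>B[j]=3 take 3, j++
i=1 j=2: A[i]=14>B[j]=4 take 4, j++
i=1 j=3: A[i]=14>B[j]=11 take 11, j++
i=1 j=4: A[i]=14<=B[j]=17 take 14, i++
i=2 j=4: A[i]=18>B[j]=17 take 17, j++
i=2 j=5: A[i]=18<=B[j]=18 take 18, i++
i=3 j=5: A[i]=28>B[j]=18 take 18, j++
i=3 j=6: B done, take A[i]=28, i++
i=4 j=6: B done, take A[i]=30, i++
i=5 j=6: B done, take A[i]=31, i++
i=6 j=6: B done, take A[i]=32, i++
i=7 j=6: B done, take A[i]=34, i++

merged[3] = 11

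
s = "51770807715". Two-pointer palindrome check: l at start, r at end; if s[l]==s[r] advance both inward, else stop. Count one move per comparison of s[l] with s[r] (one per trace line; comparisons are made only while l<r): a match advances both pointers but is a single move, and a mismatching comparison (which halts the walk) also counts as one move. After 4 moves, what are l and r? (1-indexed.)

[1,11] '5'=='5' → l++,r--
[2,10] '1'=='1' → l++,r--
[3,9] '7'=='7' → l++,r--
[4,8] '7'=='7' → l++,r--

l=5, r=7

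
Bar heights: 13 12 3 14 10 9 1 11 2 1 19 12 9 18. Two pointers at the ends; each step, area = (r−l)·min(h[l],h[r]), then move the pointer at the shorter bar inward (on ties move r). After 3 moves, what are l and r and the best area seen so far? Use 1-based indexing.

l=4, r=14, best area=169

l=1 r=14: min(13,18)*13=169 best=169 *, l++
l=2 r=14: min(12,18)*12=144 best=169, l++
l=3 r=14: min(3,18)*11=33 best=169, l++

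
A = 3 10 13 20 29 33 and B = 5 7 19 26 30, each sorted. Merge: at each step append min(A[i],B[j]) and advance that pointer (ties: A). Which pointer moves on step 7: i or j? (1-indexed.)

i=1 j=1: A[i]=3<=B[j]=5 take 3, i++
i=2 j=1: A[i]=10>B[j]=5 take 5, j++
i=2 j=2: A[i]=10>B[j]=7 take 7, j++
i=2 j=3: A[i]=10<=B[j]=19 take 10, i++
i=3 j=3: A[i]=13<=B[j]=19 take 13, i++
i=4 j=3: A[i]=20>B[j]=19 take 19, j++
i=4 j=4: A[i]=20<=B[j]=26 take 20, i++

i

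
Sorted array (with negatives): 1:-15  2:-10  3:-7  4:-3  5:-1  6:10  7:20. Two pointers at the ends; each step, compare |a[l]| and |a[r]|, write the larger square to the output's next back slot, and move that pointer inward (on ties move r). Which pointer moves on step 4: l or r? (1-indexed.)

l

[1,7] |-15|<=|20| out[7]=400 → r--
[1,6] |-15|>|10| out[6]=225 → l++
[2,6] |-10|<=|10| out[5]=100 → r--
[2,5] |-10|>|-1| out[4]=100 → l++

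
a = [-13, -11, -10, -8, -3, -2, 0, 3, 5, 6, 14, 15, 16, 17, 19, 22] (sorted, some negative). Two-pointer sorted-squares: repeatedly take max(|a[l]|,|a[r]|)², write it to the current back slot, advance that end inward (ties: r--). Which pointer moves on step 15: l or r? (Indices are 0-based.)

l

l=0 r=15: |-13|<=|22| out[15]=484, r--
l=0 r=14: |-13|<=|19| out[14]=361, r--
l=0 r=13: |-13|<=|17| out[13]=289, r--
l=0 r=12: |-13|<=|16| out[12]=256, r--
l=0 r=11: |-13|<=|15| out[11]=225, r--
l=0 r=10: |-13|<=|14| out[10]=196, r--
l=0 r=9: |-13|>|6| out[9]=169, l++
l=1 r=9: |-11|>|6| out[8]=121, l++
l=2 r=9: |-10|>|6| out[7]=100, l++
l=3 r=9: |-8|>|6| out[6]=64, l++
l=4 r=9: |-3|<=|6| out[5]=36, r--
l=4 r=8: |-3|<=|5| out[4]=25, r--
l=4 r=7: |-3|<=|3| out[3]=9, r--
l=4 r=6: |-3|>|0| out[2]=9, l++
l=5 r=6: |-2|>|0| out[1]=4, l++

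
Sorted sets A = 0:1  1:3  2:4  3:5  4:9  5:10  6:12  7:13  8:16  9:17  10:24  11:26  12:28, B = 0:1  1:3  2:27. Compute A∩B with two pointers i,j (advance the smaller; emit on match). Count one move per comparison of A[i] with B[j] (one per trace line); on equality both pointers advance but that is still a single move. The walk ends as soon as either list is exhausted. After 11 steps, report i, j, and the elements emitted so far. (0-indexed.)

[i=0,j=0] 1==1 emit → i++,j++
[i=1,j=1] 3==3 emit → i++,j++
[i=2,j=2] 4<27 → i++
[i=3,j=2] 5<27 → i++
[i=4,j=2] 9<27 → i++
[i=5,j=2] 10<27 → i++
[i=6,j=2] 12<27 → i++
[i=7,j=2] 13<27 → i++
[i=8,j=2] 16<27 → i++
[i=9,j=2] 17<27 → i++
[i=10,j=2] 24<27 → i++

i=11, j=2, emitted=[1, 3]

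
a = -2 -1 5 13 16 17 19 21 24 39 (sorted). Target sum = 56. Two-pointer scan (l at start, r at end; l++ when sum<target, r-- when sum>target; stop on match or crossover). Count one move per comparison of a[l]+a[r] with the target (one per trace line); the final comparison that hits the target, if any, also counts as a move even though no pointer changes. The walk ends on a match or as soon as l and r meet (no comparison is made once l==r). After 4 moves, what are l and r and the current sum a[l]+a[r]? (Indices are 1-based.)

l=5, r=10, sum=55

l=1 r=10: -2+39=37 <56, l++
l=2 r=10: -1+39=38 <56, l++
l=3 r=10: 5+39=44 <56, l++
l=4 r=10: 13+39=52 <56, l++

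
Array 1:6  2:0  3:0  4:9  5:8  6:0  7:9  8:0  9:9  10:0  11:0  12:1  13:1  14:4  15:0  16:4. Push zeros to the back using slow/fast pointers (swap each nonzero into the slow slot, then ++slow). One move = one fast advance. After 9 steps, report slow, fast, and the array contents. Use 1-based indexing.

slow=6, fast=10, a=[6, 9, 8, 9, 9, 0, 0, 0, 0, 0, 0, 1, 1, 4, 0, 4]

(s=1,f=1) a[fast]=6≠0 swap→a[1]=6 → slow++,fast++
(s=2,f=2) a[fast]=0 → fast++
(s=2,f=3) a[fast]=0 → fast++
(s=2,f=4) a[fast]=9≠0 swap→a[2]=9 → slow++,fast++
(s=3,f=5) a[fast]=8≠0 swap→a[3]=8 → slow++,fast++
(s=4,f=6) a[fast]=0 → fast++
(s=4,f=7) a[fast]=9≠0 swap→a[4]=9 → slow++,fast++
(s=5,f=8) a[fast]=0 → fast++
(s=5,f=9) a[fast]=9≠0 swap→a[5]=9 → slow++,fast++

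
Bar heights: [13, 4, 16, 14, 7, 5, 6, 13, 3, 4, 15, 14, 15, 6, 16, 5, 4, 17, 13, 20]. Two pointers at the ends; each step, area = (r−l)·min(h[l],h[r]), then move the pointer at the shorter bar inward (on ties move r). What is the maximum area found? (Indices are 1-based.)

max area = 272

l=1 r=20: min(13,20)*19=247 best=247 *, l++
l=2 r=20: min(4,20)*18=72 best=247, l++
l=3 r=20: min(16,20)*17=272 best=272 *, l++
l=4 r=20: min(14,20)*16=224 best=272, l++
l=5 r=20: min(7,20)*15=105 best=272, l++
l=6 r=20: min(5,20)*14=70 best=272, l++
l=7 r=20: min(6,20)*13=78 best=272, l++
l=8 r=20: min(13,20)*12=156 best=272, l++
l=9 r=20: min(3,20)*11=33 best=272, l++
l=10 r=20: min(4,20)*10=40 best=272, l++
l=11 r=20: min(15,20)*9=135 best=272, l++
l=12 r=20: min(14,20)*8=112 best=272, l++
l=13 r=20: min(15,20)*7=105 best=272, l++
l=14 r=20: min(6,20)*6=36 best=272, l++
l=15 r=20: min(16,20)*5=80 best=272, l++
l=16 r=20: min(5,20)*4=20 best=272, l++
l=17 r=20: min(4,20)*3=12 best=272, l++
l=18 r=20: min(17,20)*2=34 best=272, l++
l=19 r=20: min(13,20)*1=13 best=272, l++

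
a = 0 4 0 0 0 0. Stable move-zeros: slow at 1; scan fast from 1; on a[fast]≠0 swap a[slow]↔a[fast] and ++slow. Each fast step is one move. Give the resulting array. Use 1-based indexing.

slow=1 fast=1: a[fast]=0, fast++
slow=1 fast=2: a[fast]=4≠0 swap→a[1]=4, slow++,fast++
slow=2 fast=3: a[fast]=0, fast++
slow=2 fast=4: a[fast]=0, fast++
slow=2 fast=5: a[fast]=0, fast++
slow=2 fast=6: a[fast]=0, fast++

[4, 0, 0, 0, 0, 0]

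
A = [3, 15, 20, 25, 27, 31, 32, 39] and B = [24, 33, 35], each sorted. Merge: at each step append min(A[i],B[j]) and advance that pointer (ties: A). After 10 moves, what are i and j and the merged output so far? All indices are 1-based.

i=8, j=4, merged so far=[3, 15, 20, 24, 25, 27, 31, 32, 33, 35]

[i=1,j=1] A[i]=3<=B[j]=24 take 3 → i++
[i=2,j=1] A[i]=15<=B[j]=24 take 15 → i++
[i=3,j=1] A[i]=20<=B[j]=24 take 20 → i++
[i=4,j=1] A[i]=25>B[j]=24 take 24 → j++
[i=4,j=2] A[i]=25<=B[j]=33 take 25 → i++
[i=5,j=2] A[i]=27<=B[j]=33 take 27 → i++
[i=6,j=2] A[i]=31<=B[j]=33 take 31 → i++
[i=7,j=2] A[i]=32<=B[j]=33 take 32 → i++
[i=8,j=2] A[i]=39>B[j]=33 take 33 → j++
[i=8,j=3] A[i]=39>B[j]=35 take 35 → j++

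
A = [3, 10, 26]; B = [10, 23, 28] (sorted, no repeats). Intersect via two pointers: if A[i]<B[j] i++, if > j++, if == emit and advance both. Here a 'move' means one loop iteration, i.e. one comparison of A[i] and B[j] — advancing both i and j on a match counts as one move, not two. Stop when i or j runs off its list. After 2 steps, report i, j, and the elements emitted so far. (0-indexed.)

i=2, j=1, emitted=[10]

[i=0,j=0] 3<10 → i++
[i=1,j=0] 10==10 emit → i++,j++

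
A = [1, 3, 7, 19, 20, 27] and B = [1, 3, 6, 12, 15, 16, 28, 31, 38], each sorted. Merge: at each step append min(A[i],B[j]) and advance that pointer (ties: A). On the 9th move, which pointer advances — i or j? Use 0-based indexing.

i=0 j=0: A[i]=1<=B[j]=1 take 1, i++
i=1 j=0: A[i]=3>B[j]=1 take 1, j++
i=1 j=1: A[i]=3<=B[j]=3 take 3, i++
i=2 j=1: A[i]=7>B[j]=3 take 3, j++
i=2 j=2: A[i]=7>B[j]=6 take 6, j++
i=2 j=3: A[i]=7<=B[j]=12 take 7, i++
i=3 j=3: A[i]=19>B[j]=12 take 12, j++
i=3 j=4: A[i]=19>B[j]=15 take 15, j++
i=3 j=5: A[i]=19>B[j]=16 take 16, j++

j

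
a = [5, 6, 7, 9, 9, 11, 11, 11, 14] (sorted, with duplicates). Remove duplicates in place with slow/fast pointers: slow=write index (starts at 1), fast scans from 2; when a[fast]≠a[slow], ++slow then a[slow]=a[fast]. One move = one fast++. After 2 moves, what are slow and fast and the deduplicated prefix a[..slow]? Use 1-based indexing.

slow=3, fast=4, prefix=[5, 6, 7]

(s=1,f=2) a[fast]=6≠a[slow]=5 write a[2]=6 → slow++,fast++
(s=2,f=3) a[fast]=7≠a[slow]=6 write a[3]=7 → slow++,fast++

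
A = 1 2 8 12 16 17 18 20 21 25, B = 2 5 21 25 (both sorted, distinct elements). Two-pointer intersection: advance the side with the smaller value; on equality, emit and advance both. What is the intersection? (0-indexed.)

intersection = [2, 21, 25]

[i=0,j=0] 1<2 → i++
[i=1,j=0] 2==2 emit → i++,j++
[i=2,j=1] 8>5 → j++
[i=2,j=2] 8<21 → i++
[i=3,j=2] 12<21 → i++
[i=4,j=2] 16<21 → i++
[i=5,j=2] 17<21 → i++
[i=6,j=2] 18<21 → i++
[i=7,j=2] 20<21 → i++
[i=8,j=2] 21==21 emit → i++,j++
[i=9,j=3] 25==25 emit → i++,j++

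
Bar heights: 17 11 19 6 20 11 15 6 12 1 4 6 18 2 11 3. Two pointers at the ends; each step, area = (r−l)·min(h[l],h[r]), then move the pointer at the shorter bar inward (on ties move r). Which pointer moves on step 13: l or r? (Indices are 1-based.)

l=1 r=16: min(17,3)*15=45 best=45 *, r--
l=1 r=15: min(17,11)*14=154 best=154 *, r--
l=1 r=14: min(17,2)*13=26 best=154, r--
l=1 r=13: min(17,18)*12=204 best=204 *, l++
l=2 r=13: min(11,18)*11=121 best=204, l++
l=3 r=13: min(19,18)*10=180 best=204, r--
l=3 r=12: min(19,6)*9=54 best=204, r--
l=3 r=11: min(19,4)*8=32 best=204, r--
l=3 r=10: min(19,1)*7=7 best=204, r--
l=3 r=9: min(19,12)*6=72 best=204, r--
l=3 r=8: min(19,6)*5=30 best=204, r--
l=3 r=7: min(19,15)*4=60 best=204, r--
l=3 r=6: min(19,11)*3=33 best=204, r--

r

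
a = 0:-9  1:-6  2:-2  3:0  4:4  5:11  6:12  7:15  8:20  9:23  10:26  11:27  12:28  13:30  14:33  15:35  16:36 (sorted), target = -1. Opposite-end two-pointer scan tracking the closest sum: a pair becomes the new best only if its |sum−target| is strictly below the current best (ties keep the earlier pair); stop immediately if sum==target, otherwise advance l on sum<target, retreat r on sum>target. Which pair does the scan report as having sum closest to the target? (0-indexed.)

[0,16] -9+36=27 d=28 * → r--
[0,15] -9+35=26 d=27 * → r--
[0,14] -9+33=24 d=25 * → r--
[0,13] -9+30=21 d=22 * → r--
[0,12] -9+28=19 d=20 * → r--
[0,11] -9+27=18 d=19 * → r--
[0,10] -9+26=17 d=18 * → r--
[0,9] -9+23=14 d=15 * → r--
[0,8] -9+20=11 d=12 * → r--
[0,7] -9+15=6 d=7 * → r--
[0,6] -9+12=3 d=4 * → r--
[0,5] -9+11=2 d=3 * → r--
[0,4] -9+4=-5 d=4 → l++
[1,4] -6+4=-2 d=1 * → l++
[2,4] -2+4=2 d=3 → r--
[2,3] -2+0=-2 d=1 → l++

pair (-6, 4) with sum -2 (|Δ|=1)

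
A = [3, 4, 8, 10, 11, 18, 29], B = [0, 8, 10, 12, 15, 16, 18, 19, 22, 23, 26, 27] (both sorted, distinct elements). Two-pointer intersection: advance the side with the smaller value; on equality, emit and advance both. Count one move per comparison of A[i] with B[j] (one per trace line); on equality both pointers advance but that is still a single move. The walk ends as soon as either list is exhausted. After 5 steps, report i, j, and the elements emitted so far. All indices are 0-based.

i=0 j=0: 3>0, j++
i=0 j=1: 3<8, i++
i=1 j=1: 4<8, i++
i=2 j=1: 8==8 emit, i++,j++
i=3 j=2: 10==10 emit, i++,j++

i=4, j=3, emitted=[8, 10]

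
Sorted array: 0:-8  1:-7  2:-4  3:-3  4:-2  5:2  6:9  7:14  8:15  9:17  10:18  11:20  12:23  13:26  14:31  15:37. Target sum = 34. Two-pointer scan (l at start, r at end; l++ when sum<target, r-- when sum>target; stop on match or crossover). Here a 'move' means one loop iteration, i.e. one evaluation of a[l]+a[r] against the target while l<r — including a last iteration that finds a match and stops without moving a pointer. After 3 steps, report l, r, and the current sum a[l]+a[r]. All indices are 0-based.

[0,15] -8+37=29 <34 → l++
[1,15] -7+37=30 <34 → l++
[2,15] -4+37=33 <34 → l++

l=3, r=15, sum=34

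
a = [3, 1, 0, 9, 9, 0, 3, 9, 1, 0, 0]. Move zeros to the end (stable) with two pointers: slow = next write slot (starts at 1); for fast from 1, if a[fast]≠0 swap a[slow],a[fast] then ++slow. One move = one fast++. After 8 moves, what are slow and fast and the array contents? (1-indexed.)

slow=1 fast=1: a[fast]=3≠0 swap→a[1]=3, slow++,fast++
slow=2 fast=2: a[fast]=1≠0 swap→a[2]=1, slow++,fast++
slow=3 fast=3: a[fast]=0, fast++
slow=3 fast=4: a[fast]=9≠0 swap→a[3]=9, slow++,fast++
slow=4 fast=5: a[fast]=9≠0 swap→a[4]=9, slow++,fast++
slow=5 fast=6: a[fast]=0, fast++
slow=5 fast=7: a[fast]=3≠0 swap→a[5]=3, slow++,fast++
slow=6 fast=8: a[fast]=9≠0 swap→a[6]=9, slow++,fast++

slow=7, fast=9, a=[3, 1, 9, 9, 3, 9, 0, 0, 1, 0, 0]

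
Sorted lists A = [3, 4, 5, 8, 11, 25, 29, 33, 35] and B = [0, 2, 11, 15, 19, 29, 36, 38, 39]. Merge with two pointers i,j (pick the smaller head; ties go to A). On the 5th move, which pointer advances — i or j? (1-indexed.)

i=1 j=1: A[i]=3>B[j]=0 take 0, j++
i=1 j=2: A[i]=3>B[j]=2 take 2, j++
i=1 j=3: A[i]=3<=B[j]=11 take 3, i++
i=2 j=3: A[i]=4<=B[j]=11 take 4, i++
i=3 j=3: A[i]=5<=B[j]=11 take 5, i++

i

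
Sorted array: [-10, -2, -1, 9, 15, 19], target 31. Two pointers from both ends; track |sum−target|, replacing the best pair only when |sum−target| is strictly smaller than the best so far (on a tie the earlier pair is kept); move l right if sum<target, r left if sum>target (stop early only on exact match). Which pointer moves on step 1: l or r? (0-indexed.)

l

l=0 r=5: -10+19=9 d=22 *, l++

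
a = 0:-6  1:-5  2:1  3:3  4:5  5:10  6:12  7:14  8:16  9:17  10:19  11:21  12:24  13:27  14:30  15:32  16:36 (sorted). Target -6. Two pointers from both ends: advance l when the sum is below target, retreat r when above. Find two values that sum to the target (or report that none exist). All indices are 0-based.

l=0 r=16: -6+36=30 >-6, r--
l=0 r=15: -6+32=26 >-6, r--
l=0 r=14: -6+30=24 >-6, r--
l=0 r=13: -6+27=21 >-6, r--
l=0 r=12: -6+24=18 >-6, r--
l=0 r=11: -6+21=15 >-6, r--
l=0 r=10: -6+19=13 >-6, r--
l=0 r=9: -6+17=11 >-6, r--
l=0 r=8: -6+16=10 >-6, r--
l=0 r=7: -6+14=8 >-6, r--
l=0 r=6: -6+12=6 >-6, r--
l=0 r=5: -6+10=4 >-6, r--
l=0 r=4: -6+5=-1 >-6, r--
l=0 r=3: -6+3=-3 >-6, r--
l=0 r=2: -6+1=-5 >-6, r--
l=0 r=1: -6+-5=-11 <-6, l++

no pair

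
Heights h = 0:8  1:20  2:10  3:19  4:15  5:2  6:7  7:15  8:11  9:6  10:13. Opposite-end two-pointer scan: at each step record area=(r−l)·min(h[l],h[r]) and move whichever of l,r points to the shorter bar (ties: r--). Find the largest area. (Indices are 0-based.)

l=0 r=10: min(8,13)*10=80 best=80 *, l++
l=1 r=10: min(20,13)*9=117 best=117 *, r--
l=1 r=9: min(20,6)*8=48 best=117, r--
l=1 r=8: min(20,11)*7=77 best=117, r--
l=1 r=7: min(20,15)*6=90 best=117, r--
l=1 r=6: min(20,7)*5=35 best=117, r--
l=1 r=5: min(20,2)*4=8 best=117, r--
l=1 r=4: min(20,15)*3=45 best=117, r--
l=1 r=3: min(20,19)*2=38 best=117, r--
l=1 r=2: min(20,10)*1=10 best=117, r--

max area = 117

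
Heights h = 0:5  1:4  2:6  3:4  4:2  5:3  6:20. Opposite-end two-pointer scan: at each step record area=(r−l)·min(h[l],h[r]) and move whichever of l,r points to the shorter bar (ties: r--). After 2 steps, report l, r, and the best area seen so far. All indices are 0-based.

l=0 r=6: min(5,20)*6=30 best=30 *, l++
l=1 r=6: min(4,20)*5=20 best=30, l++

l=2, r=6, best area=30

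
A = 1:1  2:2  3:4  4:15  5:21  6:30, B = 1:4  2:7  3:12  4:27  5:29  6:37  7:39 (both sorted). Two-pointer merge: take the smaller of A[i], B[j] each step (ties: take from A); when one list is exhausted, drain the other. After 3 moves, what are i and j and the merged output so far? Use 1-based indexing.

[i=1,j=1] A[i]=1<=B[j]=4 take 1 → i++
[i=2,j=1] A[i]=2<=B[j]=4 take 2 → i++
[i=3,j=1] A[i]=4<=B[j]=4 take 4 → i++

i=4, j=1, merged so far=[1, 2, 4]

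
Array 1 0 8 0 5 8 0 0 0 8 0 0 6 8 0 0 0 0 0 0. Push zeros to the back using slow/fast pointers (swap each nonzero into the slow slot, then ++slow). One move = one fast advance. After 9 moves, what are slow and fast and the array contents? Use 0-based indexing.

slow=4, fast=9, a=[1, 8, 5, 8, 0, 0, 0, 0, 0, 8, 0, 0, 6, 8, 0, 0, 0, 0, 0, 0]

slow=0 fast=0: a[fast]=1≠0 swap→a[0]=1, slow++,fast++
slow=1 fast=1: a[fast]=0, fast++
slow=1 fast=2: a[fast]=8≠0 swap→a[1]=8, slow++,fast++
slow=2 fast=3: a[fast]=0, fast++
slow=2 fast=4: a[fast]=5≠0 swap→a[2]=5, slow++,fast++
slow=3 fast=5: a[fast]=8≠0 swap→a[3]=8, slow++,fast++
slow=4 fast=6: a[fast]=0, fast++
slow=4 fast=7: a[fast]=0, fast++
slow=4 fast=8: a[fast]=0, fast++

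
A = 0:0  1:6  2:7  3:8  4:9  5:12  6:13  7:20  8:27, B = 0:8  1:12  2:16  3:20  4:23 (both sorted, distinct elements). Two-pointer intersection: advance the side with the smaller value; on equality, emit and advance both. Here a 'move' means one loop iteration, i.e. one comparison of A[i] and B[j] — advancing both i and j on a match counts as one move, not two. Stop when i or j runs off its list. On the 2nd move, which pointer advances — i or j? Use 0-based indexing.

i

i=0 j=0: 0<8, i++
i=1 j=0: 6<8, i++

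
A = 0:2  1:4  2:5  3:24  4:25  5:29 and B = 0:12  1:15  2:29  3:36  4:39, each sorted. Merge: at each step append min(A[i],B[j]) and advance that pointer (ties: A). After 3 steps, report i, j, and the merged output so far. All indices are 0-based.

i=3, j=0, merged so far=[2, 4, 5]

[i=0,j=0] A[i]=2<=B[j]=12 take 2 → i++
[i=1,j=0] A[i]=4<=B[j]=12 take 4 → i++
[i=2,j=0] A[i]=5<=B[j]=12 take 5 → i++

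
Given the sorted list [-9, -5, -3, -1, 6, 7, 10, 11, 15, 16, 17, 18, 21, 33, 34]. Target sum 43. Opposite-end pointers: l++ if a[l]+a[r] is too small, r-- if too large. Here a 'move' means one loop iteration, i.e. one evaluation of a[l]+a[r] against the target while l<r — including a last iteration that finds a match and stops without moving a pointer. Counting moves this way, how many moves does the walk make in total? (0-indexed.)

[0,14] -9+34=25 <43 → l++
[1,14] -5+34=29 <43 → l++
[2,14] -3+34=31 <43 → l++
[3,14] -1+34=33 <43 → l++
[4,14] 6+34=40 <43 → l++
[5,14] 7+34=41 <43 → l++
[6,14] 10+34=44 >43 → r--
[6,13] 10+33=43 → found

8 moves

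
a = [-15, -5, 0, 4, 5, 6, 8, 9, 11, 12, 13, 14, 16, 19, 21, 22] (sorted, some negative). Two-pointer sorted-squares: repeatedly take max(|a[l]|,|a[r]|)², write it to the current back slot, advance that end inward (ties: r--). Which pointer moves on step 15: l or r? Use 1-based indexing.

r

l=1 r=16: |-15|<=|22| out[16]=484, r--
l=1 r=15: |-15|<=|21| out[15]=441, r--
l=1 r=14: |-15|<=|19| out[14]=361, r--
l=1 r=13: |-15|<=|16| out[13]=256, r--
l=1 r=12: |-15|>|14| out[12]=225, l++
l=2 r=12: |-5|<=|14| out[11]=196, r--
l=2 r=11: |-5|<=|13| out[10]=169, r--
l=2 r=10: |-5|<=|12| out[9]=144, r--
l=2 r=9: |-5|<=|11| out[8]=121, r--
l=2 r=8: |-5|<=|9| out[7]=81, r--
l=2 r=7: |-5|<=|8| out[6]=64, r--
l=2 r=6: |-5|<=|6| out[5]=36, r--
l=2 r=5: |-5|<=|5| out[4]=25, r--
l=2 r=4: |-5|>|4| out[3]=25, l++
l=3 r=4: |0|<=|4| out[2]=16, r--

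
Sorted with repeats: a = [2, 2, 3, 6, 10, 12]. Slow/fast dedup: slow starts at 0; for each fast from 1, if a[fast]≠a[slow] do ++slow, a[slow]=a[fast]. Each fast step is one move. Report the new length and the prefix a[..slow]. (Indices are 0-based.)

slow=0 fast=1: a[fast]=2=a[slow] dup, fast++
slow=0 fast=2: a[fast]=3≠a[slow]=2 write a[1]=3, slow++,fast++
slow=1 fast=3: a[fast]=6≠a[slow]=3 write a[2]=6, slow++,fast++
slow=2 fast=4: a[fast]=10≠a[slow]=6 write a[3]=10, slow++,fast++
slow=3 fast=5: a[fast]=12≠a[slow]=10 write a[4]=12, slow++,fast++

length 5; prefix = [2, 3, 6, 10, 12]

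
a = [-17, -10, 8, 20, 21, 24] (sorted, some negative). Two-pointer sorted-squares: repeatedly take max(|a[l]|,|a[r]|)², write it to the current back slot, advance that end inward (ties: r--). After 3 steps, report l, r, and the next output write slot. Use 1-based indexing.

l=1 r=6: |-17|<=|24| out[6]=576, r--
l=1 r=5: |-17|<=|21| out[5]=441, r--
l=1 r=4: |-17|<=|20| out[4]=400, r--

l=1, r=3, next write slot=3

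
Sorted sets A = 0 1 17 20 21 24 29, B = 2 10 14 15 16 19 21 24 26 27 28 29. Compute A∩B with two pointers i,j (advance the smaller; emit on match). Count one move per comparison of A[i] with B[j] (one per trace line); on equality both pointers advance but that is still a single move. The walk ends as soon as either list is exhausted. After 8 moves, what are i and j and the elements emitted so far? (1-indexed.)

i=4, j=6, emitted=[]

i=1 j=1: 0<2, i++
i=2 j=1: 1<2, i++
i=3 j=1: 17>2, j++
i=3 j=2: 17>10, j++
i=3 j=3: 17>14, j++
i=3 j=4: 17>15, j++
i=3 j=5: 17>16, j++
i=3 j=6: 17<19, i++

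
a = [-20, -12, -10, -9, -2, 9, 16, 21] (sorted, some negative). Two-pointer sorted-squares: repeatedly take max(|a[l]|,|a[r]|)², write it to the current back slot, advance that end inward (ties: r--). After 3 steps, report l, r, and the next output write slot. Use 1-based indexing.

l=2, r=6, next write slot=5

l=1 r=8: |-20|<=|21| out[8]=441, r--
l=1 r=7: |-20|>|16| out[7]=400, l++
l=2 r=7: |-12|<=|16| out[6]=256, r--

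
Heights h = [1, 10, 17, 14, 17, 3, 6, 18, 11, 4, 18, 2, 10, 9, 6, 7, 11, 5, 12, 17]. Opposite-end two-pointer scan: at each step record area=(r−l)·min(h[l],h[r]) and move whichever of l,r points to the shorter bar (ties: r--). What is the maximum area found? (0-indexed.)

max area = 289

[0,19] min(1,17)*19=19 best=19 * → l++
[1,19] min(10,17)*18=180 best=180 * → l++
[2,19] min(17,17)*17=289 best=289 * → r--
[2,18] min(17,12)*16=192 best=289 → r--
[2,17] min(17,5)*15=75 best=289 → r--
[2,16] min(17,11)*14=154 best=289 → r--
[2,15] min(17,7)*13=91 best=289 → r--
[2,14] min(17,6)*12=72 best=289 → r--
[2,13] min(17,9)*11=99 best=289 → r--
[2,12] min(17,10)*10=100 best=289 → r--
[2,11] min(17,2)*9=18 best=289 → r--
[2,10] min(17,18)*8=136 best=289 → l++
[3,10] min(14,18)*7=98 best=289 → l++
[4,10] min(17,18)*6=102 best=289 → l++
[5,10] min(3,18)*5=15 best=289 → l++
[6,10] min(6,18)*4=24 best=289 → l++
[7,10] min(18,18)*3=54 best=289 → r--
[7,9] min(18,4)*2=8 best=289 → r--
[7,8] min(18,11)*1=11 best=289 → r--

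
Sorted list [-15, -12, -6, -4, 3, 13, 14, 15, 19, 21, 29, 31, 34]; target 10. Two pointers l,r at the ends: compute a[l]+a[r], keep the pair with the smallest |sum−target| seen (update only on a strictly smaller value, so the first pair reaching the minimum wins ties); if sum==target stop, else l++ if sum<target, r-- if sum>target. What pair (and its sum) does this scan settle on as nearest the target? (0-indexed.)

l=0 r=12: -15+34=19 d=9 *, r--
l=0 r=11: -15+31=16 d=6 *, r--
l=0 r=10: -15+29=14 d=4 *, r--
l=0 r=9: -15+21=6 d=4, l++
l=1 r=9: -12+21=9 d=1 *, l++
l=2 r=9: -6+21=15 d=5, r--
l=2 r=8: -6+19=13 d=3, r--
l=2 r=7: -6+15=9 d=1, l++
l=3 r=7: -4+15=11 d=1, r--
l=3 r=6: -4+14=10 d=0 *, stop

pair (-4, 14) with sum 10 (|Δ|=0)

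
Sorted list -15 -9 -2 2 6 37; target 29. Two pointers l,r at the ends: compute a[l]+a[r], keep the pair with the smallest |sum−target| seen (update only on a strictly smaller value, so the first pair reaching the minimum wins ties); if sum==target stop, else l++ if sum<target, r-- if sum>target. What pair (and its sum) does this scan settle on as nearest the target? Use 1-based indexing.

pair (-9, 37) with sum 28 (|Δ|=1)

l=1 r=6: -15+37=22 d=7 *, l++
l=2 r=6: -9+37=28 d=1 *, l++
l=3 r=6: -2+37=35 d=6, r--
l=3 r=5: -2+6=4 d=25, l++
l=4 r=5: 2+6=8 d=21, l++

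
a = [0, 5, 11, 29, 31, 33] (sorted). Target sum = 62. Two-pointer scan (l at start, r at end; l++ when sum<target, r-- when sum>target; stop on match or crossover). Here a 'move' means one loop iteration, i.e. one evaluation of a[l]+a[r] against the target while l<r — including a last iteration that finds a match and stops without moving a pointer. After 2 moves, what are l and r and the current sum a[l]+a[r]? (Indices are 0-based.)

l=2, r=5, sum=44

l=0 r=5: 0+33=33 <62, l++
l=1 r=5: 5+33=38 <62, l++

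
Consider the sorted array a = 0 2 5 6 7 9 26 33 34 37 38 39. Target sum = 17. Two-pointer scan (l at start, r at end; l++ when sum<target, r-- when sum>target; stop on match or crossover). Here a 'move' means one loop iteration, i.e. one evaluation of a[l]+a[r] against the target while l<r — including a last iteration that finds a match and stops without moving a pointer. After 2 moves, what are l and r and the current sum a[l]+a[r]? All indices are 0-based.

l=0, r=9, sum=37

l=0 r=11: 0+39=39 >17, r--
l=0 r=10: 0+38=38 >17, r--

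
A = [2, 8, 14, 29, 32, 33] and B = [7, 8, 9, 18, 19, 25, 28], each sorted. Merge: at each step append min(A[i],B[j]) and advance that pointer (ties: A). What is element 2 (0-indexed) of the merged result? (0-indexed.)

merged[2] = 8

i=0 j=0: A[i]=2<=B[j]=7 take 2, i++
i=1 j=0: A[i]=8>B[j]=7 take 7, j++
i=1 j=1: A[i]=8<=B[j]=8 take 8, i++
i=2 j=1: A[i]=14>B[j]=8 take 8, j++
i=2 j=2: A[i]=14>B[j]=9 take 9, j++
i=2 j=3: A[i]=14<=B[j]=18 take 14, i++
i=3 j=3: A[i]=29>B[j]=18 take 18, j++
i=3 j=4: A[i]=29>B[j]=19 take 19, j++
i=3 j=5: A[i]=29>B[j]=25 take 25, j++
i=3 j=6: A[i]=29>B[j]=28 take 28, j++
i=3 j=7: B done, take A[i]=29, i++
i=4 j=7: B done, take A[i]=32, i++
i=5 j=7: B done, take A[i]=33, i++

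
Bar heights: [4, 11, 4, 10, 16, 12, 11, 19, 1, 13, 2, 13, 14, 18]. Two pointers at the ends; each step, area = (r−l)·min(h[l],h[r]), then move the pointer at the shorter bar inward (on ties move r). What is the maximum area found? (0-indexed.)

max area = 144

[0,13] min(4,18)*13=52 best=52 * → l++
[1,13] min(11,18)*12=132 best=132 * → l++
[2,13] min(4,18)*11=44 best=132 → l++
[3,13] min(10,18)*10=100 best=132 → l++
[4,13] min(16,18)*9=144 best=144 * → l++
[5,13] min(12,18)*8=96 best=144 → l++
[6,13] min(11,18)*7=77 best=144 → l++
[7,13] min(19,18)*6=108 best=144 → r--
[7,12] min(19,14)*5=70 best=144 → r--
[7,11] min(19,13)*4=52 best=144 → r--
[7,10] min(19,2)*3=6 best=144 → r--
[7,9] min(19,13)*2=26 best=144 → r--
[7,8] min(19,1)*1=1 best=144 → r--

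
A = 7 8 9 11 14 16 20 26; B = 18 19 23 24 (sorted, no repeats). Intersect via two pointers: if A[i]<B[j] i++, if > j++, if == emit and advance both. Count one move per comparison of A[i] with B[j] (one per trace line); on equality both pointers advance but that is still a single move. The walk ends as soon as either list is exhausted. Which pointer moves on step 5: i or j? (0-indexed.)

i=0 j=0: 7<18, i++
i=1 j=0: 8<18, i++
i=2 j=0: 9<18, i++
i=3 j=0: 11<18, i++
i=4 j=0: 14<18, i++

i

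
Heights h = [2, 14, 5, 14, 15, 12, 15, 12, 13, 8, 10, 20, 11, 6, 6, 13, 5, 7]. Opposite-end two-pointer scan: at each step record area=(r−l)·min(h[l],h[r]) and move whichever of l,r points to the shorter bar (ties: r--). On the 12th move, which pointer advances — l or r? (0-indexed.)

l

l=0 r=17: min(2,7)*17=34 best=34 *, l++
l=1 r=17: min(14,7)*16=112 best=112 *, r--
l=1 r=16: min(14,5)*15=75 best=112, r--
l=1 r=15: min(14,13)*14=182 best=182 *, r--
l=1 r=14: min(14,6)*13=78 best=182, r--
l=1 r=13: min(14,6)*12=72 best=182, r--
l=1 r=12: min(14,11)*11=121 best=182, r--
l=1 r=11: min(14,20)*10=140 best=182, l++
l=2 r=11: min(5,20)*9=45 best=182, l++
l=3 r=11: min(14,20)*8=112 best=182, l++
l=4 r=11: min(15,20)*7=105 best=182, l++
l=5 r=11: min(12,20)*6=72 best=182, l++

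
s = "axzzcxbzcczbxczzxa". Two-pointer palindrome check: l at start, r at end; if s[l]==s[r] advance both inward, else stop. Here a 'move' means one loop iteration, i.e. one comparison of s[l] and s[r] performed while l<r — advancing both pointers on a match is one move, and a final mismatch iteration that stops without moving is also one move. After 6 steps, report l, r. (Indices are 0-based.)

l=6, r=11

[0,17] 'a'=='a' → l++,r--
[1,16] 'x'=='x' → l++,r--
[2,15] 'z'=='z' → l++,r--
[3,14] 'z'=='z' → l++,r--
[4,13] 'c'=='c' → l++,r--
[5,12] 'x'=='x' → l++,r--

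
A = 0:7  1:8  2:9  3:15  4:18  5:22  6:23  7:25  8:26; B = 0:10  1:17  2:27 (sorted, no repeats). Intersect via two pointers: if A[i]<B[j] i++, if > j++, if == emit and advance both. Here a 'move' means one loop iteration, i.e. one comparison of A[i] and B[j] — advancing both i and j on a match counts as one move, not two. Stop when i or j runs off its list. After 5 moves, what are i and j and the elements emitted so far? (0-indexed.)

i=4, j=1, emitted=[]

[i=0,j=0] 7<10 → i++
[i=1,j=0] 8<10 → i++
[i=2,j=0] 9<10 → i++
[i=3,j=0] 15>10 → j++
[i=3,j=1] 15<17 → i++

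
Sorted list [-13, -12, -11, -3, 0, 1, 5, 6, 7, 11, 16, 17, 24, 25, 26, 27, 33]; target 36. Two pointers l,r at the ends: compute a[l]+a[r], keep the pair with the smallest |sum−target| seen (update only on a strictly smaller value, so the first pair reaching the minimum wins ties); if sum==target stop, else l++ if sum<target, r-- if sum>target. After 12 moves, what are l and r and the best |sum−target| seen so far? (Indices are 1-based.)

l=1 r=17: -13+33=20 d=16 *, l++
l=2 r=17: -12+33=21 d=15 *, l++
l=3 r=17: -11+33=22 d=14 *, l++
l=4 r=17: -3+33=30 d=6 *, l++
l=5 r=17: 0+33=33 d=3 *, l++
l=6 r=17: 1+33=34 d=2 *, l++
l=7 r=17: 5+33=38 d=2, r--
l=7 r=16: 5+27=32 d=4, l++
l=8 r=16: 6+27=33 d=3, l++
l=9 r=16: 7+27=34 d=2, l++
l=10 r=16: 11+27=38 d=2, r--
l=10 r=15: 11+26=37 d=1 *, r--

l=10, r=14, best |Δ|=1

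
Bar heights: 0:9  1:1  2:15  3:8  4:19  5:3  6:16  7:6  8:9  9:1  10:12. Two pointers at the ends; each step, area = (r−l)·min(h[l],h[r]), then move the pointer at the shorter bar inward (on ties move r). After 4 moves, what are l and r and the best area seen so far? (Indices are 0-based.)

l=0 r=10: min(9,12)*10=90 best=90 *, l++
l=1 r=10: min(1,12)*9=9 best=90, l++
l=2 r=10: min(15,12)*8=96 best=96 *, r--
l=2 r=9: min(15,1)*7=7 best=96, r--

l=2, r=8, best area=96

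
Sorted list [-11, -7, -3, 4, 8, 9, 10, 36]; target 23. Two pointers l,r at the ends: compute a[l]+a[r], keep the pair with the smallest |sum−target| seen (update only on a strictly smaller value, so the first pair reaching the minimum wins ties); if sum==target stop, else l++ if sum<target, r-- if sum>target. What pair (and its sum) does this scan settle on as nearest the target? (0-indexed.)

l=0 r=7: -11+36=25 d=2 *, r--
l=0 r=6: -11+10=-1 d=24, l++
l=1 r=6: -7+10=3 d=20, l++
l=2 r=6: -3+10=7 d=16, l++
l=3 r=6: 4+10=14 d=9, l++
l=4 r=6: 8+10=18 d=5, l++
l=5 r=6: 9+10=19 d=4, l++

pair (-11, 36) with sum 25 (|Δ|=2)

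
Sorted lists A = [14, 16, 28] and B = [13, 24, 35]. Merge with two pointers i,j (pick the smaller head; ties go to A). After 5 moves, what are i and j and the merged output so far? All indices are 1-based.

i=4, j=3, merged so far=[13, 14, 16, 24, 28]

i=1 j=1: A[i]=14>B[j]=13 take 13, j++
i=1 j=2: A[i]=14<=B[j]=24 take 14, i++
i=2 j=2: A[i]=16<=B[j]=24 take 16, i++
i=3 j=2: A[i]=28>B[j]=24 take 24, j++
i=3 j=3: A[i]=28<=B[j]=35 take 28, i++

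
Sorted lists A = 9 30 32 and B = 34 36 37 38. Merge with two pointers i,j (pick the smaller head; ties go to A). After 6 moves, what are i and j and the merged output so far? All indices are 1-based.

i=1 j=1: A[i]=9<=B[j]=34 take 9, i++
i=2 j=1: A[i]=30<=B[j]=34 take 30, i++
i=3 j=1: A[i]=32<=B[j]=34 take 32, i++
i=4 j=1: A done, take B[j]=34, j++
i=4 j=2: A done, take B[j]=36, j++
i=4 j=3: A done, take B[j]=37, j++

i=4, j=4, merged so far=[9, 30, 32, 34, 36, 37]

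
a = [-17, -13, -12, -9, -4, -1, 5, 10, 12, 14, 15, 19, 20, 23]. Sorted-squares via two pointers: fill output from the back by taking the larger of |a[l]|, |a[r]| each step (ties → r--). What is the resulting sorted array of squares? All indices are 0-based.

[1, 16, 25, 81, 100, 144, 144, 169, 196, 225, 289, 361, 400, 529]

[0,13] |-17|<=|23| out[13]=529 → r--
[0,12] |-17|<=|20| out[12]=400 → r--
[0,11] |-17|<=|19| out[11]=361 → r--
[0,10] |-17|>|15| out[10]=289 → l++
[1,10] |-13|<=|15| out[9]=225 → r--
[1,9] |-13|<=|14| out[8]=196 → r--
[1,8] |-13|>|12| out[7]=169 → l++
[2,8] |-12|<=|12| out[6]=144 → r--
[2,7] |-12|>|10| out[5]=144 → l++
[3,7] |-9|<=|10| out[4]=100 → r--
[3,6] |-9|>|5| out[3]=81 → l++
[4,6] |-4|<=|5| out[2]=25 → r--
[4,5] |-4|>|-1| out[1]=16 → l++
[5,5] |-1|<=|-1| out[0]=1 → r--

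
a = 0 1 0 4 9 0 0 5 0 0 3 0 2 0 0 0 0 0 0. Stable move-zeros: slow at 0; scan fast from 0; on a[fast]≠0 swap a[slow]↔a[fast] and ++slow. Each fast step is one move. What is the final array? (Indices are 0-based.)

[1, 4, 9, 5, 3, 2, 0, 0, 0, 0, 0, 0, 0, 0, 0, 0, 0, 0, 0]

(s=0,f=0) a[fast]=0 → fast++
(s=0,f=1) a[fast]=1≠0 swap→a[0]=1 → slow++,fast++
(s=1,f=2) a[fast]=0 → fast++
(s=1,f=3) a[fast]=4≠0 swap→a[1]=4 → slow++,fast++
(s=2,f=4) a[fast]=9≠0 swap→a[2]=9 → slow++,fast++
(s=3,f=5) a[fast]=0 → fast++
(s=3,f=6) a[fast]=0 → fast++
(s=3,f=7) a[fast]=5≠0 swap→a[3]=5 → slow++,fast++
(s=4,f=8) a[fast]=0 → fast++
(s=4,f=9) a[fast]=0 → fast++
(s=4,f=10) a[fast]=3≠0 swap→a[4]=3 → slow++,fast++
(s=5,f=11) a[fast]=0 → fast++
(s=5,f=12) a[fast]=2≠0 swap→a[5]=2 → slow++,fast++
(s=6,f=13) a[fast]=0 → fast++
(s=6,f=14) a[fast]=0 → fast++
(s=6,f=15) a[fast]=0 → fast++
(s=6,f=16) a[fast]=0 → fast++
(s=6,f=17) a[fast]=0 → fast++
(s=6,f=18) a[fast]=0 → fast++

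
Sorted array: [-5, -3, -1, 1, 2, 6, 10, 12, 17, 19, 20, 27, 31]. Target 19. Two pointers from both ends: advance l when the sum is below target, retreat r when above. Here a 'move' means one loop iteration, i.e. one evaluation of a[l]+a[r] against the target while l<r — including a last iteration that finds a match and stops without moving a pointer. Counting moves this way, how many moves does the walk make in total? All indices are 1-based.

[1,13] -5+31=26 >19 → r--
[1,12] -5+27=22 >19 → r--
[1,11] -5+20=15 <19 → l++
[2,11] -3+20=17 <19 → l++
[3,11] -1+20=19 → found

5 moves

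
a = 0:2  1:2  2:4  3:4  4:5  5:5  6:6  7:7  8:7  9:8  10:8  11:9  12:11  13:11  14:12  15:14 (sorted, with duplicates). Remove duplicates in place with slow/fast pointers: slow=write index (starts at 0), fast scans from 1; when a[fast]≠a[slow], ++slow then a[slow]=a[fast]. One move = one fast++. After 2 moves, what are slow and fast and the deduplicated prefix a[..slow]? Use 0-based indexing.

slow=0 fast=1: a[fast]=2=a[slow] dup, fast++
slow=0 fast=2: a[fast]=4≠a[slow]=2 write a[1]=4, slow++,fast++

slow=1, fast=3, prefix=[2, 4]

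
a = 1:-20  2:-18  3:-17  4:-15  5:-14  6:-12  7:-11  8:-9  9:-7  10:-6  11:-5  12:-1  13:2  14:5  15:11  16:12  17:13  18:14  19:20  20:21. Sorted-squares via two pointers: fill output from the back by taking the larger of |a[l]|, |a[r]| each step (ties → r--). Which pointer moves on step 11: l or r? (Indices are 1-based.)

l=1 r=20: |-20|<=|21| out[20]=441, r--
l=1 r=19: |-20|<=|20| out[19]=400, r--
l=1 r=18: |-20|>|14| out[18]=400, l++
l=2 r=18: |-18|>|14| out[17]=324, l++
l=3 r=18: |-17|>|14| out[16]=289, l++
l=4 r=18: |-15|>|14| out[15]=225, l++
l=5 r=18: |-14|<=|14| out[14]=196, r--
l=5 r=17: |-14|>|13| out[13]=196, l++
l=6 r=17: |-12|<=|13| out[12]=169, r--
l=6 r=16: |-12|<=|12| out[11]=144, r--
l=6 r=15: |-12|>|11| out[10]=144, l++

l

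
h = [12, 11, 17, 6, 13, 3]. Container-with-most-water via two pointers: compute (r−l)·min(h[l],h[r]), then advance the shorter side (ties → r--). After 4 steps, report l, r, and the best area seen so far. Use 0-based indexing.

l=2, r=3, best area=48

l=0 r=5: min(12,3)*5=15 best=15 *, r--
l=0 r=4: min(12,13)*4=48 best=48 *, l++
l=1 r=4: min(11,13)*3=33 best=48, l++
l=2 r=4: min(17,13)*2=26 best=48, r--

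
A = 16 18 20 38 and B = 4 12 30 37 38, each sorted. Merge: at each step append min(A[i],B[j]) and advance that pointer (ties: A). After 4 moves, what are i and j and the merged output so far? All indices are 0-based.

i=2, j=2, merged so far=[4, 12, 16, 18]

[i=0,j=0] A[i]=16>B[j]=4 take 4 → j++
[i=0,j=1] A[i]=16>B[j]=12 take 12 → j++
[i=0,j=2] A[i]=16<=B[j]=30 take 16 → i++
[i=1,j=2] A[i]=18<=B[j]=30 take 18 → i++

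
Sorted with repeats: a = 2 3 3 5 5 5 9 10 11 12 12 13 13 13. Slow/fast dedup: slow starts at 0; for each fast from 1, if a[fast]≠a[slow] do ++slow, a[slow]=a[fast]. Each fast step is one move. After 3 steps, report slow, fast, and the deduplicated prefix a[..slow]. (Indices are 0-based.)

(s=0,f=1) a[fast]=3≠a[slow]=2 write a[1]=3 → slow++,fast++
(s=1,f=2) a[fast]=3=a[slow] dup → fast++
(s=1,f=3) a[fast]=5≠a[slow]=3 write a[2]=5 → slow++,fast++

slow=2, fast=4, prefix=[2, 3, 5]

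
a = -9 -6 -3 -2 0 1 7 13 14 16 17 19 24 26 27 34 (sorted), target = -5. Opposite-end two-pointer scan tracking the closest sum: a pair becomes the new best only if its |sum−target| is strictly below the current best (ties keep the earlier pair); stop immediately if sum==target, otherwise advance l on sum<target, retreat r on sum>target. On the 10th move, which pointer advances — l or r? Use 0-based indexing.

[0,15] -9+34=25 d=30 * → r--
[0,14] -9+27=18 d=23 * → r--
[0,13] -9+26=17 d=22 * → r--
[0,12] -9+24=15 d=20 * → r--
[0,11] -9+19=10 d=15 * → r--
[0,10] -9+17=8 d=13 * → r--
[0,9] -9+16=7 d=12 * → r--
[0,8] -9+14=5 d=10 * → r--
[0,7] -9+13=4 d=9 * → r--
[0,6] -9+7=-2 d=3 * → r--

r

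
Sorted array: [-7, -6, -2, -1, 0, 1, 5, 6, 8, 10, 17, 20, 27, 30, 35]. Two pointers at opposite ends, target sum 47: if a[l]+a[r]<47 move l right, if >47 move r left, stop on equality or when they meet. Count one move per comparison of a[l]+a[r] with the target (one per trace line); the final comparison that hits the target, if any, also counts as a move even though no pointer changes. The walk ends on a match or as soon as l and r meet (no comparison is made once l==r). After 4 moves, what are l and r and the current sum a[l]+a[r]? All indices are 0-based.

l=4, r=14, sum=35

[0,14] -7+35=28 <47 → l++
[1,14] -6+35=29 <47 → l++
[2,14] -2+35=33 <47 → l++
[3,14] -1+35=34 <47 → l++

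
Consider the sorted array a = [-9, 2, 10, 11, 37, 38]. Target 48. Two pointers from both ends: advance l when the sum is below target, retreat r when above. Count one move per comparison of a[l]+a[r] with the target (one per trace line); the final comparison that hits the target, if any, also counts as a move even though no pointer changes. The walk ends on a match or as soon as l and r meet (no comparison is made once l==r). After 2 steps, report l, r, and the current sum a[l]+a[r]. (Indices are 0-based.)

l=2, r=5, sum=48

[0,5] -9+38=29 <48 → l++
[1,5] 2+38=40 <48 → l++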